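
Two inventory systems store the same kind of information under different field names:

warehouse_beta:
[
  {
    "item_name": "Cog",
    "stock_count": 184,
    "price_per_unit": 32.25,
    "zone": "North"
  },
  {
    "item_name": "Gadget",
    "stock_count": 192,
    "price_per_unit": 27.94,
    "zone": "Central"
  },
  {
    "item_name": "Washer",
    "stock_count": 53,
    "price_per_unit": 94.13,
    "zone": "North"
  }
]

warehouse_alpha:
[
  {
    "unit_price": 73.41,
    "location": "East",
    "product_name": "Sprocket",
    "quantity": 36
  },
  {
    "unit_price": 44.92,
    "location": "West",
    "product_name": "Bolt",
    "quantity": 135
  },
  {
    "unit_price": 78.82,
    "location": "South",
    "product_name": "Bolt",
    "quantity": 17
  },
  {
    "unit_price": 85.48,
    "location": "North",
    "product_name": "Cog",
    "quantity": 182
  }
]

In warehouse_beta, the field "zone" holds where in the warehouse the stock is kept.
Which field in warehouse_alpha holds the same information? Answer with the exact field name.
location

In warehouse_beta, "zone" holds where in the warehouse the stock is kept.
The fields in warehouse_alpha are: "unit_price", "location", "product_name", "quantity".
"location" is the match: the name refers to the same concept and its values are area labels (e.g. 'East', 'North').
The other fields ("unit_price", "product_name", "quantity") hold different kinds of data.

So "zone" in warehouse_beta corresponds to "location" in warehouse_alpha.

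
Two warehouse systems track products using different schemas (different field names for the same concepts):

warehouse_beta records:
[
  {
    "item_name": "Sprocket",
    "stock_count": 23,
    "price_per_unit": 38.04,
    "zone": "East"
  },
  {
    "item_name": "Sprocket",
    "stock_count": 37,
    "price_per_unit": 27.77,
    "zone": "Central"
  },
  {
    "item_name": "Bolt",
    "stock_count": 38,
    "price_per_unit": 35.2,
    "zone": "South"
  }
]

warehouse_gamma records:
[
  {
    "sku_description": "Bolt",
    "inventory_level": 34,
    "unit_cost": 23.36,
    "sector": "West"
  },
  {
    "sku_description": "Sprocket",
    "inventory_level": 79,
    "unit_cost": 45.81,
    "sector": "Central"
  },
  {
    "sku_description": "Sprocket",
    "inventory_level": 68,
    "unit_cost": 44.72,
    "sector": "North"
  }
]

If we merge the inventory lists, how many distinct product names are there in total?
2

Schema mapping: "item_name" (warehouse_beta) = "sku_description" (warehouse_gamma) = product name

Products in warehouse_beta: ['Bolt', 'Sprocket']
Products in warehouse_gamma: ['Bolt', 'Sprocket']

Union (unique products): ['Bolt', 'Sprocket']
Count: 2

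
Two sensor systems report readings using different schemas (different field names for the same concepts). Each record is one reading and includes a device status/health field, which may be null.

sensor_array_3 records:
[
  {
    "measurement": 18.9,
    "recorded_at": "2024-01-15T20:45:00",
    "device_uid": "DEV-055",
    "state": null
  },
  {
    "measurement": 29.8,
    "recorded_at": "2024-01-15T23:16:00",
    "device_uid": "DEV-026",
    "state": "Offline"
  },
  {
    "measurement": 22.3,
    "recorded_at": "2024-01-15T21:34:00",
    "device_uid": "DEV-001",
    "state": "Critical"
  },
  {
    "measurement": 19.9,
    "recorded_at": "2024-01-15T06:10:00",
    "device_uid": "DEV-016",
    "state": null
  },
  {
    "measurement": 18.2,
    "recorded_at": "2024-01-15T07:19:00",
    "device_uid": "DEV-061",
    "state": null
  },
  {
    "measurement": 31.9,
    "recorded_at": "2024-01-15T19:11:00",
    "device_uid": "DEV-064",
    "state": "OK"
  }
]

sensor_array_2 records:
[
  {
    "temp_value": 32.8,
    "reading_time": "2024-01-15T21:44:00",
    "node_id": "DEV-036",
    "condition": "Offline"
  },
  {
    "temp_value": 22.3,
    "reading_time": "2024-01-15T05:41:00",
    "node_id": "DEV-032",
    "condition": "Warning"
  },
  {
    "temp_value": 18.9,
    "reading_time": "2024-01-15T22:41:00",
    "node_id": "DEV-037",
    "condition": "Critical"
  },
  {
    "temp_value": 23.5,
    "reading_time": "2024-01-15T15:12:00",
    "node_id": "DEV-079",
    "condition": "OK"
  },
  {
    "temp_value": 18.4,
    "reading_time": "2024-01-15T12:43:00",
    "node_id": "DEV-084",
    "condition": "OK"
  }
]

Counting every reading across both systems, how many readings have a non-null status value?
8

Schema mapping: "state" (sensor_array_3) = "condition" (sensor_array_2) = status

Non-null in sensor_array_3: 3
Non-null in sensor_array_2: 5

Total non-null: 3 + 5 = 8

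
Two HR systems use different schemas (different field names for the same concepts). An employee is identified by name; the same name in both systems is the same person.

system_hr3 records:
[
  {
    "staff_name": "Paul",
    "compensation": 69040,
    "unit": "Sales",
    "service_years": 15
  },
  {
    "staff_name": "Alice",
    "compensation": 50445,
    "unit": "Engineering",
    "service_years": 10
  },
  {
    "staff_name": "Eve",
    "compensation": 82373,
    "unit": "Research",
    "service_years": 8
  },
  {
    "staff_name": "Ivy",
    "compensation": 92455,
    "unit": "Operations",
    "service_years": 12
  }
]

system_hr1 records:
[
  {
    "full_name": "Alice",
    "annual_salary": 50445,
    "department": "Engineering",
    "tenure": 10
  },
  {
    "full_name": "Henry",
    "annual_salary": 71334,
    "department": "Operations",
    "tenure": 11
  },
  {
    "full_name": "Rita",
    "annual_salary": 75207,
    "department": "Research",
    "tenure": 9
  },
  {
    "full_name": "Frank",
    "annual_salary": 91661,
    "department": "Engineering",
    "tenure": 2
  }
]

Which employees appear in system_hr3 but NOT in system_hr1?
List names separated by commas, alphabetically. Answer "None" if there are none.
Eve, Ivy, Paul

Schema mapping: "staff_name" (system_hr3) = "full_name" (system_hr1) = employee name

Names in system_hr3: ['Alice', 'Eve', 'Ivy', 'Paul']
Names in system_hr1: ['Alice', 'Frank', 'Henry', 'Rita']

In system_hr3 but not system_hr1: ['Eve', 'Ivy', 'Paul']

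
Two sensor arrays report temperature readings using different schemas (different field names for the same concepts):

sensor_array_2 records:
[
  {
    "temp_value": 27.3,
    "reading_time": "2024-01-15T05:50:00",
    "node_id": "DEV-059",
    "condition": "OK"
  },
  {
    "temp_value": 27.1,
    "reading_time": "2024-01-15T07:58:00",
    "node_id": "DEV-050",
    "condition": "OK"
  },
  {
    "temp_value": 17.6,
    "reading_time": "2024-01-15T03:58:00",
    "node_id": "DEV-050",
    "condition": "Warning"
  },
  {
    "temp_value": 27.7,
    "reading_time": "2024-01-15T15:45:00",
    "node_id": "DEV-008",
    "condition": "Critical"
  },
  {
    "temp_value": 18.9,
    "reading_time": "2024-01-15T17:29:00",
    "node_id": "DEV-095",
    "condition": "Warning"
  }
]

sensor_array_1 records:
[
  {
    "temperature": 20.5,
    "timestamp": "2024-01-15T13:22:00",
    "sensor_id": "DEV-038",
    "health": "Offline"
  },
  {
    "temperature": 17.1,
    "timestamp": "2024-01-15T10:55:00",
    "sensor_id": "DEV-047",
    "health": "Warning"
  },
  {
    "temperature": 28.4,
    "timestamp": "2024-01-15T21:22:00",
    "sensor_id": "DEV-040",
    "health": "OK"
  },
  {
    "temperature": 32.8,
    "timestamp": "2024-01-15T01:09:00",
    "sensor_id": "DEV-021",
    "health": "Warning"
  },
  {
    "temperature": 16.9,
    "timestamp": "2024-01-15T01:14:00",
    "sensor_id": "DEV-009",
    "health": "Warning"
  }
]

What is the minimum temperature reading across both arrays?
16.9

Schema mapping: "temp_value" (sensor_array_2) = "temperature" (sensor_array_1) = temperature reading

Minimum in sensor_array_2: 17.6
Minimum in sensor_array_1: 16.9

Overall minimum: min(17.6, 16.9) = 16.9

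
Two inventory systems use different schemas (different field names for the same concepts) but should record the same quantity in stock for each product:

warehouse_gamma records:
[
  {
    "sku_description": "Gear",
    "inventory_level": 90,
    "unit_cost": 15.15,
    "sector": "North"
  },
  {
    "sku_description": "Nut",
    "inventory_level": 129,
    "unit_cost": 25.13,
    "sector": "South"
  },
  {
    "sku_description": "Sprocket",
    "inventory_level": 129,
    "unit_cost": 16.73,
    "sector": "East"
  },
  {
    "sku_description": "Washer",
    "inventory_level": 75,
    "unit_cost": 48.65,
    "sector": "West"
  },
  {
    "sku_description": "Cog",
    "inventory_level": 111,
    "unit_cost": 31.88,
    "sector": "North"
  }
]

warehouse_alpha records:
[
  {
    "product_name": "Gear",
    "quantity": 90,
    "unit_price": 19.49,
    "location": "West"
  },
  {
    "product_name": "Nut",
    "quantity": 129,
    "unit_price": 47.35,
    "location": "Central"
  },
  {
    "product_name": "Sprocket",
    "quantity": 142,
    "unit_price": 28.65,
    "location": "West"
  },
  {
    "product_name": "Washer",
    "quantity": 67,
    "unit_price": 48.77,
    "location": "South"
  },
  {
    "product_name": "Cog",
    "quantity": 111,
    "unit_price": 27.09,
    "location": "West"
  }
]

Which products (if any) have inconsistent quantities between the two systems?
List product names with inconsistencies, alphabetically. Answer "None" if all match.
Sprocket, Washer

Schema mappings:
- "sku_description" (warehouse_gamma) = "product_name" (warehouse_alpha) = product name
- "inventory_level" (warehouse_gamma) = "quantity" (warehouse_alpha) = quantity

Comparison:
  Gear: 90 vs 90 - MATCH
  Nut: 129 vs 129 - MATCH
  Sprocket: 129 vs 142 - MISMATCH
  Washer: 75 vs 67 - MISMATCH
  Cog: 111 vs 111 - MATCH

Products with inconsistencies: Sprocket, Washer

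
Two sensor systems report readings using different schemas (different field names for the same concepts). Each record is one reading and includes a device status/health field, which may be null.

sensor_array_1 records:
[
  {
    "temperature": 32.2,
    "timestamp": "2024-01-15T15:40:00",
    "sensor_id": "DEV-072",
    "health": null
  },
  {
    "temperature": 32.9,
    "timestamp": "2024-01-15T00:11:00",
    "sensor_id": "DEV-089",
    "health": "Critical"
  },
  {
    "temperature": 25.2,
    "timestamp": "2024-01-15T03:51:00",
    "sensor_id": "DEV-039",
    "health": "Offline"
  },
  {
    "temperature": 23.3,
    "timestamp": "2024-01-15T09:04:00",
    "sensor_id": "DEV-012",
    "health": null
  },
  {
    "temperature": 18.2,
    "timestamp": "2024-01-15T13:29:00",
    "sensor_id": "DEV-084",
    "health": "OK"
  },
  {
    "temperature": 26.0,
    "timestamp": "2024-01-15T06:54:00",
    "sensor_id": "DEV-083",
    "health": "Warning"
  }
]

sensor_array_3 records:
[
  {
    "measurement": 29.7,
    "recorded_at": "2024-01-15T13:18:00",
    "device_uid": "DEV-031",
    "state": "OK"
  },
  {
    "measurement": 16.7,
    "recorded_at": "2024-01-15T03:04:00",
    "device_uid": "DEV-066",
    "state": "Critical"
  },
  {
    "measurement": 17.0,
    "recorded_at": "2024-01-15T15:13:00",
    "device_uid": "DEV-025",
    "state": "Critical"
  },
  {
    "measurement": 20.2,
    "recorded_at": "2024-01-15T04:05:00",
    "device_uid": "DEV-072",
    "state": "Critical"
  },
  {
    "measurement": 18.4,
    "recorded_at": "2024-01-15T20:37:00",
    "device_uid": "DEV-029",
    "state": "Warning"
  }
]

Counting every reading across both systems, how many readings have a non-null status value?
9

Schema mapping: "health" (sensor_array_1) = "state" (sensor_array_3) = status

Non-null in sensor_array_1: 4
Non-null in sensor_array_3: 5

Total non-null: 4 + 5 = 9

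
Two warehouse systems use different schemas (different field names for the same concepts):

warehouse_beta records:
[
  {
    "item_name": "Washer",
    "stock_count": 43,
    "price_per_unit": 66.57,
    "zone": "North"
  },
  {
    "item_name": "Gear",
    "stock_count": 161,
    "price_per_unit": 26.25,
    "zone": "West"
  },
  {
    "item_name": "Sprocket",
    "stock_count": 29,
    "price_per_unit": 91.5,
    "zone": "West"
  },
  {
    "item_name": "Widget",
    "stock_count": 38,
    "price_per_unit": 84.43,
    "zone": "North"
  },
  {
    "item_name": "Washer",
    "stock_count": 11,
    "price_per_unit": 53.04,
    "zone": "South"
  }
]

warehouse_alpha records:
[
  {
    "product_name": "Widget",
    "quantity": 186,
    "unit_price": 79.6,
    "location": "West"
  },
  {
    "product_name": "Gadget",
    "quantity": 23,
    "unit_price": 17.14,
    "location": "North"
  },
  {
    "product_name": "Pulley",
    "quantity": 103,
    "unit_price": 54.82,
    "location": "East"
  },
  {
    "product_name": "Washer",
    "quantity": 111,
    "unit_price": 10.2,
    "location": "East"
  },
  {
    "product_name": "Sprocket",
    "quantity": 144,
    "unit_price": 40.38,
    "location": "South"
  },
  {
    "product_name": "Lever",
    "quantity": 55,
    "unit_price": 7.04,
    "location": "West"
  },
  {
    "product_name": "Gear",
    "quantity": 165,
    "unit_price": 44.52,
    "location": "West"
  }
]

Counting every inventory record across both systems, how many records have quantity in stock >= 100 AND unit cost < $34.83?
2

Schema mappings:
- "stock_count" (warehouse_beta) = "quantity" (warehouse_alpha) = quantity
- "price_per_unit" (warehouse_beta) = "unit_price" (warehouse_alpha) = unit cost

Records meeting both conditions in warehouse_beta: 1
Records meeting both conditions in warehouse_alpha: 1

Total: 1 + 1 = 2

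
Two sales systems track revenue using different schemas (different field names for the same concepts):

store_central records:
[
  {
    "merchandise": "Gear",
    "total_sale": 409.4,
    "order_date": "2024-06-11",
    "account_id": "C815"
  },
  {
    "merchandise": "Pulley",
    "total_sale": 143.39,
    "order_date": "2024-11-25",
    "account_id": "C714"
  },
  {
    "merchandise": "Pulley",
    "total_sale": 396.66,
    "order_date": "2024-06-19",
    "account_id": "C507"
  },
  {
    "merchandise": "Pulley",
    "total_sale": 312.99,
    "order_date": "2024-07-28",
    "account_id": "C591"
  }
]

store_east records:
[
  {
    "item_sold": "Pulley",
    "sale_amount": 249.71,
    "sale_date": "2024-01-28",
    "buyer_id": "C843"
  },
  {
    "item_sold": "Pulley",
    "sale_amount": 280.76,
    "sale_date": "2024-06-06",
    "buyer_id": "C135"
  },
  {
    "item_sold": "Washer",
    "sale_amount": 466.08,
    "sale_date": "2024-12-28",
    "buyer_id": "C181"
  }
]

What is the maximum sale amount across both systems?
466.08

Reconcile: "total_sale" (store_central) = "sale_amount" (store_east) = sale amount

Maximum in store_central: 409.4
Maximum in store_east: 466.08

Overall maximum: max(409.4, 466.08) = 466.08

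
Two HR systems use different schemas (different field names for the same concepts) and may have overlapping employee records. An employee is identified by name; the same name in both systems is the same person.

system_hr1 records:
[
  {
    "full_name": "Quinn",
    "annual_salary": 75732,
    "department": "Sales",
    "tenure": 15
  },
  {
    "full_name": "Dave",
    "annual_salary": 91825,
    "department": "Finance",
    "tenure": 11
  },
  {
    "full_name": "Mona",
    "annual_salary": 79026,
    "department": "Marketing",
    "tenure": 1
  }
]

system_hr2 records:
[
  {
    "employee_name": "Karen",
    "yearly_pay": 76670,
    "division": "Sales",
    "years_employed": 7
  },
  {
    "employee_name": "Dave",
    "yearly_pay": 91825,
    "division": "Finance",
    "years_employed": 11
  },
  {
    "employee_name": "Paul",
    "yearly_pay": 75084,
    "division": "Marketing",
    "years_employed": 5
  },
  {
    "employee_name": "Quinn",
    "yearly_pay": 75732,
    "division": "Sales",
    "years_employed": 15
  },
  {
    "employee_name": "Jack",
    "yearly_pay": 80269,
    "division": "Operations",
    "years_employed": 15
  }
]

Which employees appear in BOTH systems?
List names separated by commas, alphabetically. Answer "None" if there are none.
Dave, Quinn

Schema mapping: "full_name" (system_hr1) = "employee_name" (system_hr2) = employee name

Names in system_hr1: ['Dave', 'Mona', 'Quinn']
Names in system_hr2: ['Dave', 'Jack', 'Karen', 'Paul', 'Quinn']

Intersection: ['Dave', 'Quinn']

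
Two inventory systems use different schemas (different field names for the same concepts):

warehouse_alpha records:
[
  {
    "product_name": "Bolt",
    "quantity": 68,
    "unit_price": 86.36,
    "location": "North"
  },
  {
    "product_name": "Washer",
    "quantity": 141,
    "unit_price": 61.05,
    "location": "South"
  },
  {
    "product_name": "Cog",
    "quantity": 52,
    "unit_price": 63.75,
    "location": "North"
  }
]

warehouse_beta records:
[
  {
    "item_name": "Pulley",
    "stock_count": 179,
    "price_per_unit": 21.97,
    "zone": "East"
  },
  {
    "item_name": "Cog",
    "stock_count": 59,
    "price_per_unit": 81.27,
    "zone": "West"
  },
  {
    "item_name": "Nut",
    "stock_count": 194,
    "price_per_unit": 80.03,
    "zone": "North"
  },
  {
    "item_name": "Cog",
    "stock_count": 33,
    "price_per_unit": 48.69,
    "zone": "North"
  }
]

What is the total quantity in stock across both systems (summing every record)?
726

To reconcile these schemas, identify the field holding the quantity in stock in each system:
1. In warehouse_alpha it is "quantity"
2. In warehouse_beta it is "stock_count"

From warehouse_alpha: 68 + 141 + 52 = 261
From warehouse_beta: 179 + 59 + 194 + 33 = 465

Total: 261 + 465 = 726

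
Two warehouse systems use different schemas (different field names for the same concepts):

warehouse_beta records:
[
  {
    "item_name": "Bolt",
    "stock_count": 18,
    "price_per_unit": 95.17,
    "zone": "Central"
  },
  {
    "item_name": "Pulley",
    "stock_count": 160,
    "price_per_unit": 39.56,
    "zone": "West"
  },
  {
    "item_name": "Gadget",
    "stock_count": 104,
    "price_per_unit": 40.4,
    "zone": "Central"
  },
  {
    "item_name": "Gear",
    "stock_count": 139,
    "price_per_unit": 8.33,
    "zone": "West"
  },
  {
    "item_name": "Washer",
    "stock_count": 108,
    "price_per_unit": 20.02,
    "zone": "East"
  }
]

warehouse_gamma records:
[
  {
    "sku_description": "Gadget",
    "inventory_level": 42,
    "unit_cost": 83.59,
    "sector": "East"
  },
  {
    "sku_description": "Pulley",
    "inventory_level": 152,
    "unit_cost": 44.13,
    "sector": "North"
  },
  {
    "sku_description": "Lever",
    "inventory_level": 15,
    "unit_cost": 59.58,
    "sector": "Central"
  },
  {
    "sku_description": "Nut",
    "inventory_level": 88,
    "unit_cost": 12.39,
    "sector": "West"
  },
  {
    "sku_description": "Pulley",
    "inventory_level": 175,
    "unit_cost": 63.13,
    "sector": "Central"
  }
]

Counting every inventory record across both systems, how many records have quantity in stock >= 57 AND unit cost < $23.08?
3

Schema mappings:
- "stock_count" (warehouse_beta) = "inventory_level" (warehouse_gamma) = quantity
- "price_per_unit" (warehouse_beta) = "unit_cost" (warehouse_gamma) = unit cost

Records meeting both conditions in warehouse_beta: 2
Records meeting both conditions in warehouse_gamma: 1

Total: 2 + 1 = 3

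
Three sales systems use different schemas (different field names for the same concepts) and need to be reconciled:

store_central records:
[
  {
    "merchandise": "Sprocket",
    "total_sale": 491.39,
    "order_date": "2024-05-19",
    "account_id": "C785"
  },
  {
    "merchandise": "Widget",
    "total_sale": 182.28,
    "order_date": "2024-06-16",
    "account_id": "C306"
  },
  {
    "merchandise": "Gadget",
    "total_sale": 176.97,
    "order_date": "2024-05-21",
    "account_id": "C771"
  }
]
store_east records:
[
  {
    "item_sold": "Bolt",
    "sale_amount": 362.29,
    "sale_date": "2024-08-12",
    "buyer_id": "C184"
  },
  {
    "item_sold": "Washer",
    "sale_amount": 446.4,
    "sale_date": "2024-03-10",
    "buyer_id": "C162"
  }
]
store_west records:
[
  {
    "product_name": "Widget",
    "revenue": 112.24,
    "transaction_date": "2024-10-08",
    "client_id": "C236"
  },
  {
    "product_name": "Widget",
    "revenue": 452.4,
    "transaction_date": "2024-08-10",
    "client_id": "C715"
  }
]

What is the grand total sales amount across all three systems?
2223.97

Schema reconciliation - all amount fields map to sale amount:

store_central (total_sale): 850.64
store_east (sale_amount): 808.69
store_west (revenue): 564.64

Grand total: 2223.97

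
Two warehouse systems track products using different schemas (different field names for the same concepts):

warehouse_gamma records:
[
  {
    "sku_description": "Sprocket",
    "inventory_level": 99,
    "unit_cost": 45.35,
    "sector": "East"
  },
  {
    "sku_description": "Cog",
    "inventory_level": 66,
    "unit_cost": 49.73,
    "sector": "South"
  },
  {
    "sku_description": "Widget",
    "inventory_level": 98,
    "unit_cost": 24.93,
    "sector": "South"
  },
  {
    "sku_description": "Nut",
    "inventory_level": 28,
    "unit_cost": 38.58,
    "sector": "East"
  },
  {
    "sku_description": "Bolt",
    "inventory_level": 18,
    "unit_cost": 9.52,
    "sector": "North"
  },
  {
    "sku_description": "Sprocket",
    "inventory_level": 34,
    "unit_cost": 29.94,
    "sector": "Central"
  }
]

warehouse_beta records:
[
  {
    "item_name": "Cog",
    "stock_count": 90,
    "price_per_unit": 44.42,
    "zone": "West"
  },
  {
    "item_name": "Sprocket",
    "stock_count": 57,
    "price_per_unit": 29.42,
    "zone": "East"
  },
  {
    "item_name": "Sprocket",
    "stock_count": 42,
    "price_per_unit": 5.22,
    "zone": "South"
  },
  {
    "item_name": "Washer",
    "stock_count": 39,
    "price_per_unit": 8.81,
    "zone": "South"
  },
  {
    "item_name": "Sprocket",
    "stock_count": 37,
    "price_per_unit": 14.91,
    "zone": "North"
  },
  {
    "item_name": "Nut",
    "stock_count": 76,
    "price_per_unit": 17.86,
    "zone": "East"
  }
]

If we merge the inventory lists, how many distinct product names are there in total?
6

Schema mapping: "sku_description" (warehouse_gamma) = "item_name" (warehouse_beta) = product name

Products in warehouse_gamma: ['Bolt', 'Cog', 'Nut', 'Sprocket', 'Widget']
Products in warehouse_beta: ['Cog', 'Nut', 'Sprocket', 'Washer']

Union (unique products): ['Bolt', 'Cog', 'Nut', 'Sprocket', 'Washer', 'Widget']
Count: 6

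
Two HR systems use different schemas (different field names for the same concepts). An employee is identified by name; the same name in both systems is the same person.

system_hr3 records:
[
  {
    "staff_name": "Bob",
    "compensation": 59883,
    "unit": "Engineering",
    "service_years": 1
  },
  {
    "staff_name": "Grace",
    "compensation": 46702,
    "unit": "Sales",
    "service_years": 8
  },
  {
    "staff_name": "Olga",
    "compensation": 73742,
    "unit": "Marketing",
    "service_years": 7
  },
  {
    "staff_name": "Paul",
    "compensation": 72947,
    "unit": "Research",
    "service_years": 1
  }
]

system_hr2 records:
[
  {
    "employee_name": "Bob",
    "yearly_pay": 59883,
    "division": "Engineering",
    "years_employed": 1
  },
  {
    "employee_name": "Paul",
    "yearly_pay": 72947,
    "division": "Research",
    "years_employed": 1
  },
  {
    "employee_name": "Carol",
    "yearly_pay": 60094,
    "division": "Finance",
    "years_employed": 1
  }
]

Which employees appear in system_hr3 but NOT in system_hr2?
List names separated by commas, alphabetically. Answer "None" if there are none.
Grace, Olga

Schema mapping: "staff_name" (system_hr3) = "employee_name" (system_hr2) = employee name

Names in system_hr3: ['Bob', 'Grace', 'Olga', 'Paul']
Names in system_hr2: ['Bob', 'Carol', 'Paul']

In system_hr3 but not system_hr2: ['Grace', 'Olga']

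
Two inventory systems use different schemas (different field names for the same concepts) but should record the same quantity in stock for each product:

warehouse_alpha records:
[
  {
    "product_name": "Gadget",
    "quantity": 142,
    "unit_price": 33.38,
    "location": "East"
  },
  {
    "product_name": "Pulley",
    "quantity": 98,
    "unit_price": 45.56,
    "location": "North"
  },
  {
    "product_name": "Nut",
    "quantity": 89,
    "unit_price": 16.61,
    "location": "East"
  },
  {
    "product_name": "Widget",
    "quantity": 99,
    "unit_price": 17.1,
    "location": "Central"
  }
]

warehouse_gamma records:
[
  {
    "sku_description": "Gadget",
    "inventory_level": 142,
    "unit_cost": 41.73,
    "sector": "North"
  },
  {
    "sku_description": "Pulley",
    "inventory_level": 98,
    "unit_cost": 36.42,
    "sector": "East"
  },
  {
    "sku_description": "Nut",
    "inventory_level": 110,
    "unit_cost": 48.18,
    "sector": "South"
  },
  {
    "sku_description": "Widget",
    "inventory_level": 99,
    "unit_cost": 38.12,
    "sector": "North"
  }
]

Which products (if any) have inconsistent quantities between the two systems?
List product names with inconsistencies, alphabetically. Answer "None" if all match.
Nut

Schema mappings:
- "product_name" (warehouse_alpha) = "sku_description" (warehouse_gamma) = product name
- "quantity" (warehouse_alpha) = "inventory_level" (warehouse_gamma) = quantity

Comparison:
  Gadget: 142 vs 142 - MATCH
  Pulley: 98 vs 98 - MATCH
  Nut: 89 vs 110 - MISMATCH
  Widget: 99 vs 99 - MATCH

Products with inconsistencies: Nut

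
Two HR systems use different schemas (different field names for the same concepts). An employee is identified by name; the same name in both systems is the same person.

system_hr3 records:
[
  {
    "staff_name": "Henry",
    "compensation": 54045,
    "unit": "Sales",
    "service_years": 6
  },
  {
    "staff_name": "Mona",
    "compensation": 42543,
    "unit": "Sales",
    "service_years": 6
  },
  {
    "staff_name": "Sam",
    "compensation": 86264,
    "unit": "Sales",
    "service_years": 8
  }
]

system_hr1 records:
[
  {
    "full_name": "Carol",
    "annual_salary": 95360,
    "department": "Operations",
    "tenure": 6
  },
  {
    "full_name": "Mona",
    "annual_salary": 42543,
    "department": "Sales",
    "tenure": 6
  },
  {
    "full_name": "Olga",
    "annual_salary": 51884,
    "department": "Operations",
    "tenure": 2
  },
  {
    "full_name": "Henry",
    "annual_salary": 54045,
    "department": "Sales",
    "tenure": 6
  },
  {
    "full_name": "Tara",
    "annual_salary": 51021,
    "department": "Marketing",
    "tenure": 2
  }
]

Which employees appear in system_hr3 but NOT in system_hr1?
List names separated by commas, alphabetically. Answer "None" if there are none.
Sam

Schema mapping: "staff_name" (system_hr3) = "full_name" (system_hr1) = employee name

Names in system_hr3: ['Henry', 'Mona', 'Sam']
Names in system_hr1: ['Carol', 'Henry', 'Mona', 'Olga', 'Tara']

In system_hr3 but not system_hr1: ['Sam']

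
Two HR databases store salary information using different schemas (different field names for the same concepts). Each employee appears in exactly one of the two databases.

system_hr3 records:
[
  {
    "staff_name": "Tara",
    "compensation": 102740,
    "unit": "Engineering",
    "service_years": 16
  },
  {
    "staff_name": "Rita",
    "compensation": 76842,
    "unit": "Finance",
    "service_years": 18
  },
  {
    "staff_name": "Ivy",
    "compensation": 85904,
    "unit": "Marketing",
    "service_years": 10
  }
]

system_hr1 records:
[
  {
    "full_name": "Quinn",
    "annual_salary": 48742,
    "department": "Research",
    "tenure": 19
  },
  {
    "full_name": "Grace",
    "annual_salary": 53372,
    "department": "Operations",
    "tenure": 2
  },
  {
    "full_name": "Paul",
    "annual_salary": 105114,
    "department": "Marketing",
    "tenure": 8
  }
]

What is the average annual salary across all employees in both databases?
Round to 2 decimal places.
78785.67

Schema mapping: "compensation" (system_hr3) = "annual_salary" (system_hr1) = annual salary

All salaries: [102740, 76842, 85904, 48742, 53372, 105114]
Sum: 472714
Count: 6
Average: 472714 / 6 = 78785.67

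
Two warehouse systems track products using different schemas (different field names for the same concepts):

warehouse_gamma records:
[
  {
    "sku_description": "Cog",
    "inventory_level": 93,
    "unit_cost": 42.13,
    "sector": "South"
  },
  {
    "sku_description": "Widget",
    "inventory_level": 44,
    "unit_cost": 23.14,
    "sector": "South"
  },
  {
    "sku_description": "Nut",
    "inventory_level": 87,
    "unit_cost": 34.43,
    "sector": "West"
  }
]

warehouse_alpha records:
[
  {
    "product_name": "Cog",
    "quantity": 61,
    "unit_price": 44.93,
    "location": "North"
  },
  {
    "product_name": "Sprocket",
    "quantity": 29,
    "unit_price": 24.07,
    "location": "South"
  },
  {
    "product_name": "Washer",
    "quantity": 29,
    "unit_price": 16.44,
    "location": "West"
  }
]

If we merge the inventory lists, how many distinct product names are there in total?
5

Schema mapping: "sku_description" (warehouse_gamma) = "product_name" (warehouse_alpha) = product name

Products in warehouse_gamma: ['Cog', 'Nut', 'Widget']
Products in warehouse_alpha: ['Cog', 'Sprocket', 'Washer']

Union (unique products): ['Cog', 'Nut', 'Sprocket', 'Washer', 'Widget']
Count: 5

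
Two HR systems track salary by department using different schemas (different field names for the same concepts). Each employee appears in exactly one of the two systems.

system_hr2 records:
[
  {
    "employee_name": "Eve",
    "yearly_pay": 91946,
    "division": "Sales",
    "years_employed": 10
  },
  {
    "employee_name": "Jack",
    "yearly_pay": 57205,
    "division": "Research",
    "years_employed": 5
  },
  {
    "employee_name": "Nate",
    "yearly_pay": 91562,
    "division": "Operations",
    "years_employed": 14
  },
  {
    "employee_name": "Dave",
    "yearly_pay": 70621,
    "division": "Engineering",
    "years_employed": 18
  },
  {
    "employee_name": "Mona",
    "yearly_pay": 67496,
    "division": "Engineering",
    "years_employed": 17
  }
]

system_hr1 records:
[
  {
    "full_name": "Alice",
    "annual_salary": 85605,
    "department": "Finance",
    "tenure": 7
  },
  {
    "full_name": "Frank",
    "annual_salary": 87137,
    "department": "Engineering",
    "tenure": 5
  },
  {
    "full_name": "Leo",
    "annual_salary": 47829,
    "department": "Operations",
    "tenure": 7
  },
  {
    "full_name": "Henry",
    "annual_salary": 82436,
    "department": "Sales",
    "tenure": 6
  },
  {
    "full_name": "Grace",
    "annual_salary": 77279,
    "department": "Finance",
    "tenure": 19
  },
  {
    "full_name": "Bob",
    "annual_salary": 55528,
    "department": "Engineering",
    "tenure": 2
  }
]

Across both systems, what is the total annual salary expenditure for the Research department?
57205

Schema mappings:
- "division" (system_hr2) = "department" (system_hr1) = department
- "yearly_pay" (system_hr2) = "annual_salary" (system_hr1) = salary

Research salaries from system_hr2: 57205
Research salaries from system_hr1: 0

Total: 57205 + 0 = 57205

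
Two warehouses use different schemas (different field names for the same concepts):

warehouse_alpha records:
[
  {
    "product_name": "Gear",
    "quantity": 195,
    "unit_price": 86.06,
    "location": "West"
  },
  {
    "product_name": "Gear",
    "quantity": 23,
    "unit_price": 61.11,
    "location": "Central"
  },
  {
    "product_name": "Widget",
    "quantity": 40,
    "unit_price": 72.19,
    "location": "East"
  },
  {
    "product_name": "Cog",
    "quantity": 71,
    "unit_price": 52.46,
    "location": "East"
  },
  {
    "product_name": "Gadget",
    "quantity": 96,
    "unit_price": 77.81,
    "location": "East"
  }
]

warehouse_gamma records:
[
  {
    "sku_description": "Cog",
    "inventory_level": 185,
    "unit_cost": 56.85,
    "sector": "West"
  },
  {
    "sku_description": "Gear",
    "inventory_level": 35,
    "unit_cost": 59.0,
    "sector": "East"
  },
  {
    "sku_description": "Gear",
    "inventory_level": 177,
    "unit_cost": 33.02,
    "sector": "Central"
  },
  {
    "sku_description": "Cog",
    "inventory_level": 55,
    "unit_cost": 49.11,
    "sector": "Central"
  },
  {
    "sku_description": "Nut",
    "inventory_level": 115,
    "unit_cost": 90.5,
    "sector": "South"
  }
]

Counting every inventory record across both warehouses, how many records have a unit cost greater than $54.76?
7

Schema mapping: "unit_price" (warehouse_alpha) = "unit_cost" (warehouse_gamma) = unit cost

Records > $54.76 in warehouse_alpha: 4
Records > $54.76 in warehouse_gamma: 3

Total count: 4 + 3 = 7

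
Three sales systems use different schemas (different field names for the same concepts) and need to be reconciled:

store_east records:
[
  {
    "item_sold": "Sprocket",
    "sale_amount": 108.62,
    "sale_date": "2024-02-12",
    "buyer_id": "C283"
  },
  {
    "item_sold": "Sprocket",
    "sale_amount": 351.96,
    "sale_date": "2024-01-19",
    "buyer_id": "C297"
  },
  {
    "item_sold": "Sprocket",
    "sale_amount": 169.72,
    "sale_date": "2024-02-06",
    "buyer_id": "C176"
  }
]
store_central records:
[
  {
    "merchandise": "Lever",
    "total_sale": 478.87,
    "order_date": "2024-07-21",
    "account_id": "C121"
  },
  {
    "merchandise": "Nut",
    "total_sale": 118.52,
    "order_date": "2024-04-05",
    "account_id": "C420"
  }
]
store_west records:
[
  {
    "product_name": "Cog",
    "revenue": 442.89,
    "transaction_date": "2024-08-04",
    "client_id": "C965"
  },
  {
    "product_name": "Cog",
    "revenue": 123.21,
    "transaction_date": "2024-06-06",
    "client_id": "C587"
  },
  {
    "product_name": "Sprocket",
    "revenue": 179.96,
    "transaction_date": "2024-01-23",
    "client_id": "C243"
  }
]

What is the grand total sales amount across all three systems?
1973.75

Schema reconciliation - all amount fields map to sale amount:

store_east (sale_amount): 630.3
store_central (total_sale): 597.39
store_west (revenue): 746.06

Grand total: 1973.75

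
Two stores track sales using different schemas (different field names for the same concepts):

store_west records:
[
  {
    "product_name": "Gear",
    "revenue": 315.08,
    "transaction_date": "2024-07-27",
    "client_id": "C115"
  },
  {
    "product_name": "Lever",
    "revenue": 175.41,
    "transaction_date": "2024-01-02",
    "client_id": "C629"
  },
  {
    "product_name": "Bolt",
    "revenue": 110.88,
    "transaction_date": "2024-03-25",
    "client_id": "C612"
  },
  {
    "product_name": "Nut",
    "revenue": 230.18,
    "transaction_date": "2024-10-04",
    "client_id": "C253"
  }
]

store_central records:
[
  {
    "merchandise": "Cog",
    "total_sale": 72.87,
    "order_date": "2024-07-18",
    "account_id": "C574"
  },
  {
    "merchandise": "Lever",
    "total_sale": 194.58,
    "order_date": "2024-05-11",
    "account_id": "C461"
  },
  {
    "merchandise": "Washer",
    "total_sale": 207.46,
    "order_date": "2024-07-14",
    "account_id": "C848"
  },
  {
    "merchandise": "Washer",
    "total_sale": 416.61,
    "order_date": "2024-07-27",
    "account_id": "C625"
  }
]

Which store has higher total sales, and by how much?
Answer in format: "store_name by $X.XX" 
store_central by $59.97

Schema mapping: "revenue" (store_west) = "total_sale" (store_central) = sale amount

Total for store_west: 831.55
Total for store_central: 891.52

Difference: |831.55 - 891.52| = 59.97
store_central has higher sales by $59.97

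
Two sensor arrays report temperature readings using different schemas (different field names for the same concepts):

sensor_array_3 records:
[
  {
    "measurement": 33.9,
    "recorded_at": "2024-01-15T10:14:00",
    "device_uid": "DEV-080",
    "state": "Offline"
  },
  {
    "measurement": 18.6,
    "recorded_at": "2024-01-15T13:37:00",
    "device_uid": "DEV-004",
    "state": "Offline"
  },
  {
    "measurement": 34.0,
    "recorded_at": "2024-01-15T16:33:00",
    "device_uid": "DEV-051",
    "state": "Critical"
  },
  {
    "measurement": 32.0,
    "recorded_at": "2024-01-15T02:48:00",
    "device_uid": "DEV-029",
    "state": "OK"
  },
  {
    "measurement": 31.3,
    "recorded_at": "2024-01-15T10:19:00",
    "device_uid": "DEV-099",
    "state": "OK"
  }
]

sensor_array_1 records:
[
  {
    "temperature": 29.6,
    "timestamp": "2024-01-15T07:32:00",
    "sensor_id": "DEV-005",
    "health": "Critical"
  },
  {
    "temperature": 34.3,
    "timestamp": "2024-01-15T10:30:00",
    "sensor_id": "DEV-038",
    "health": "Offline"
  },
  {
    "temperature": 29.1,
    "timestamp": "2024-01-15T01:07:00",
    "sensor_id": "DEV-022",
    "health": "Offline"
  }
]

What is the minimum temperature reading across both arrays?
18.6

Schema mapping: "measurement" (sensor_array_3) = "temperature" (sensor_array_1) = temperature reading

Minimum in sensor_array_3: 18.6
Minimum in sensor_array_1: 29.1

Overall minimum: min(18.6, 29.1) = 18.6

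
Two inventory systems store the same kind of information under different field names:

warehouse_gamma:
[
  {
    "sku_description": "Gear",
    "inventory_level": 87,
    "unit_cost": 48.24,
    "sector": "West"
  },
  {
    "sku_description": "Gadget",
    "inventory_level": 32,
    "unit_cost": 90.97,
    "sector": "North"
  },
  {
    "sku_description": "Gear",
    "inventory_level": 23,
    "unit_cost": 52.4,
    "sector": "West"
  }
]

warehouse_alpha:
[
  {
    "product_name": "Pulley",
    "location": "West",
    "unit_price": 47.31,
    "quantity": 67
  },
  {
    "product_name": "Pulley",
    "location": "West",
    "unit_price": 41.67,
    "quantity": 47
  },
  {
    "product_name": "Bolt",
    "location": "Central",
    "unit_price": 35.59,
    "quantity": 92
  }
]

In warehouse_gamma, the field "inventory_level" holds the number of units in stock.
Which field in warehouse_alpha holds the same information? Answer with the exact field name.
quantity

In warehouse_gamma, "inventory_level" holds the number of units in stock.
The fields in warehouse_alpha are: "product_name", "location", "unit_price", "quantity".
"quantity" is the match: the name refers to the same concept and its values are whole-number counts (e.g. 67, 47).
The other fields ("product_name", "location", "unit_price") hold different kinds of data.

So "inventory_level" in warehouse_gamma corresponds to "quantity" in warehouse_alpha.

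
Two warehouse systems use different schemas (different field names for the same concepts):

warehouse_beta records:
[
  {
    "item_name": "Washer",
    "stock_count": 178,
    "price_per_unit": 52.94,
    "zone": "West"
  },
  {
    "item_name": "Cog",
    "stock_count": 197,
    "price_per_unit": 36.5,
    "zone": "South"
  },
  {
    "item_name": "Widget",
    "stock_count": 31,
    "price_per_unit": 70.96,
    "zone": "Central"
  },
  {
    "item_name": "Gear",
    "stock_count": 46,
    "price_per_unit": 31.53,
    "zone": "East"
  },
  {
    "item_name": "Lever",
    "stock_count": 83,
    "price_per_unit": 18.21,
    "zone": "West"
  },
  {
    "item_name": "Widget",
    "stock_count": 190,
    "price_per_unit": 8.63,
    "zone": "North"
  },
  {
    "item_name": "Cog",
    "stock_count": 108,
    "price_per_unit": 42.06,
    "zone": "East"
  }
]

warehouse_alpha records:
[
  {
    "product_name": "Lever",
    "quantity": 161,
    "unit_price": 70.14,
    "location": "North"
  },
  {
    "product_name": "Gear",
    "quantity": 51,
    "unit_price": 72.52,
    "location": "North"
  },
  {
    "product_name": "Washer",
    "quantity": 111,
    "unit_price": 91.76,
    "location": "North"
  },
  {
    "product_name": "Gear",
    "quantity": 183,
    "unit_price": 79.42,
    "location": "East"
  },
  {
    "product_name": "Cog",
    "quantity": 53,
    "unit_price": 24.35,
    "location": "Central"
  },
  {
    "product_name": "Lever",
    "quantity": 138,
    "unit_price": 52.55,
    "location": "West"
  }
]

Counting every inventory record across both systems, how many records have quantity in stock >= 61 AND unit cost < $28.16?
2

Schema mappings:
- "stock_count" (warehouse_beta) = "quantity" (warehouse_alpha) = quantity
- "price_per_unit" (warehouse_beta) = "unit_price" (warehouse_alpha) = unit cost

Records meeting both conditions in warehouse_beta: 2
Records meeting both conditions in warehouse_alpha: 0

Total: 2 + 0 = 2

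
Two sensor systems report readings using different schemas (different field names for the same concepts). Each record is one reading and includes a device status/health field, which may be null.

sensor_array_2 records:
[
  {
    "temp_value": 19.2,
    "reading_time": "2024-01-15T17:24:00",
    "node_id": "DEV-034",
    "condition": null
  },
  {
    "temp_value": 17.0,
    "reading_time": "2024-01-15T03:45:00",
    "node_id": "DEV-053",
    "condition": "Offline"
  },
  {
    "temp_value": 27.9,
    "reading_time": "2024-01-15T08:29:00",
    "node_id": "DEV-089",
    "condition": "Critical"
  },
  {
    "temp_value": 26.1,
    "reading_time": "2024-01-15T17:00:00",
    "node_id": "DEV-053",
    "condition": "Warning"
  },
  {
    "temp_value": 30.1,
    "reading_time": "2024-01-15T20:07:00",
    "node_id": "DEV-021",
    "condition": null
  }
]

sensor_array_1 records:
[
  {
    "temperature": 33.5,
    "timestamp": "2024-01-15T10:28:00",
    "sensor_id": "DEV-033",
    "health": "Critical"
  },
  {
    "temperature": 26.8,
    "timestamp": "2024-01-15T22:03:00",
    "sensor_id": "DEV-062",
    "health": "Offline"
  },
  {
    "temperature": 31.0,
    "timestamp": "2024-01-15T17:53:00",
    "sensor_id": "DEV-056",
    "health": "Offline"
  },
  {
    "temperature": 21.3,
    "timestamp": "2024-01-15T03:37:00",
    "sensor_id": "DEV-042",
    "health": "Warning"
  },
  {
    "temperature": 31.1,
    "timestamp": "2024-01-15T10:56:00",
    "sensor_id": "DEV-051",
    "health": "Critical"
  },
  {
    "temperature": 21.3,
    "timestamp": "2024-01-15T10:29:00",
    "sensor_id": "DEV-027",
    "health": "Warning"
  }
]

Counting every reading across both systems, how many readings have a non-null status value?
9

Schema mapping: "condition" (sensor_array_2) = "health" (sensor_array_1) = status

Non-null in sensor_array_2: 3
Non-null in sensor_array_1: 6

Total non-null: 3 + 6 = 9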